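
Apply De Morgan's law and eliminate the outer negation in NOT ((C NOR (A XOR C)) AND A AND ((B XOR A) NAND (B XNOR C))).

NOT (C NOR (A XOR C)) OR NOT A OR NOT ((B XOR A) NAND (B XNOR C))
De Morgan's: NOT(AND of terms) = OR of negations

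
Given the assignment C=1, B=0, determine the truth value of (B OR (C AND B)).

Substituting: (0 OR (1 AND 0))
= 0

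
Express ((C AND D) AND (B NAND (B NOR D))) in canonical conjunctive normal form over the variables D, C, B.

(D OR C OR B) AND (D OR C OR NOT B) AND (D OR NOT C OR B) AND (D OR NOT C OR NOT B) AND (NOT D OR C OR B) AND (NOT D OR C OR NOT B)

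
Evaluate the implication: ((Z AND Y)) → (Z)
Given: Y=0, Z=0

Antecedent ((Z AND Y)) = 0; consequent (Z) = 0.
0 → 0 = 1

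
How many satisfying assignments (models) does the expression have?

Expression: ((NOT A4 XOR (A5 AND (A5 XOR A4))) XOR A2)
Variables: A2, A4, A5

Satisfying assignments: (0,0,0), (1,0,1), (1,1,0), (1,1,1)
Count: 4 out of 8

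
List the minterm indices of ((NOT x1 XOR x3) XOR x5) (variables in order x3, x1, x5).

Σm(0, 3, 5, 6) = (NOT x3 AND NOT x1 AND NOT x5) OR (NOT x3 AND x1 AND x5) OR (x3 AND NOT x1 AND x5) OR (x3 AND x1 AND NOT x5)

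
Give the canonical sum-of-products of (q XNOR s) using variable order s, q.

Σm(0, 3) = (NOT s AND NOT q) OR (s AND q)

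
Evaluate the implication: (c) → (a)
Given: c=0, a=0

Antecedent (c) = 0; consequent (a) = 0.
0 → 0 = 1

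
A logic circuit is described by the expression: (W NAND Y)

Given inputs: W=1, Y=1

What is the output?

Substituting: (1 NAND 1)
= 0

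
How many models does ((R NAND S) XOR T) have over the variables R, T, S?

Satisfying assignments: (0,0,0), (0,0,1), (1,0,0), (1,1,1)
Count: 4 out of 8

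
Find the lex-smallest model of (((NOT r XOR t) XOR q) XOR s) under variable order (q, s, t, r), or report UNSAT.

q=0, s=0, t=0, r=0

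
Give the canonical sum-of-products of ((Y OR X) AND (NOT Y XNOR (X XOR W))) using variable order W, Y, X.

Σm(1, 2, 7) = (NOT W AND NOT Y AND X) OR (NOT W AND Y AND NOT X) OR (W AND Y AND X)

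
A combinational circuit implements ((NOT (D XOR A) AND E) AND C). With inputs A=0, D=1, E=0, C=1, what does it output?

Substituting: ((NOT (1 XOR 0) AND 0) AND 1)
= 0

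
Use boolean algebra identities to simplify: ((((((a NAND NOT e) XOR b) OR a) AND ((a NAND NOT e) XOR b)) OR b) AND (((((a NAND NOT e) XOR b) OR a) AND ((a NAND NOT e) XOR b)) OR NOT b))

By distribution ((E OR v) AND (E OR NOT v) = E) then absorption (E AND (E OR v) = E):
= ((a NAND NOT e) XOR b)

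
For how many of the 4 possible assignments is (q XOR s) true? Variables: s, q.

Satisfying assignments: (0,1), (1,0)
Count: 2 out of 4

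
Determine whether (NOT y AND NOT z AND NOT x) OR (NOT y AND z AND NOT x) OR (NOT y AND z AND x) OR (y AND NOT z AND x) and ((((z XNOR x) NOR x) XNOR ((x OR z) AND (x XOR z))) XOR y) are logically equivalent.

Yes, they are equivalent — the two output columns agree on all 8 assignments:
y | z | x | Expression 1 | Expression 2
---------------------------------------
0 | 0 | 0 | 1 | 1
0 | 0 | 1 | 0 | 0
0 | 1 | 0 | 1 | 1
0 | 1 | 1 | 1 | 1
1 | 0 | 0 | 0 | 0
1 | 0 | 1 | 1 | 1
1 | 1 | 0 | 0 | 0
1 | 1 | 1 | 0 | 0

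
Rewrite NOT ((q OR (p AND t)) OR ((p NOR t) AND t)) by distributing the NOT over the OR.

NOT (q OR (p AND t)) AND NOT ((p NOR t) AND t)
De Morgan's: NOT(OR of terms) = AND of negations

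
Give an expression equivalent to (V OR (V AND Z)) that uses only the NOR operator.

((V NOR ((V NOR V) NOR (Z NOR Z))) NOR (V NOR ((V NOR V) NOR (Z NOR Z))))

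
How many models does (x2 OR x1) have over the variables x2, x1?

Satisfying assignments: (0,1), (1,0), (1,1)
Count: 3 out of 4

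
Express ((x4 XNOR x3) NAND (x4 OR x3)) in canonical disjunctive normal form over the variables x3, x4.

(NOT x3 AND NOT x4) OR (NOT x3 AND x4) OR (x3 AND NOT x4)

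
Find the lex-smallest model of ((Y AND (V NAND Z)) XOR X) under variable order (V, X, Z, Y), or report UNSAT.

V=0, X=0, Z=0, Y=1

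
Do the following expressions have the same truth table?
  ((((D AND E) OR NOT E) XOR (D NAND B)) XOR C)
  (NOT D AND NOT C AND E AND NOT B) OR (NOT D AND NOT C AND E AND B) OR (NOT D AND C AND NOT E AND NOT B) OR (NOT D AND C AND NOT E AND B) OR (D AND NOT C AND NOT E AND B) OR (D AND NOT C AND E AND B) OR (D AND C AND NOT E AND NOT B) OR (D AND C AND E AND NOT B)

Yes, they are equivalent — the two output columns agree on all 16 assignments:
D | C | E | B | Expression 1 | Expression 2
-------------------------------------------
0 | 0 | 0 | 0 | 0 | 0
0 | 0 | 0 | 1 | 0 | 0
0 | 0 | 1 | 0 | 1 | 1
0 | 0 | 1 | 1 | 1 | 1
0 | 1 | 0 | 0 | 1 | 1
0 | 1 | 0 | 1 | 1 | 1
0 | 1 | 1 | 0 | 0 | 0
0 | 1 | 1 | 1 | 0 | 0
1 | 0 | 0 | 0 | 0 | 0
1 | 0 | 0 | 1 | 1 | 1
1 | 0 | 1 | 0 | 0 | 0
1 | 0 | 1 | 1 | 1 | 1
1 | 1 | 0 | 0 | 1 | 1
1 | 1 | 0 | 1 | 0 | 0
1 | 1 | 1 | 0 | 1 | 1
1 | 1 | 1 | 1 | 0 | 0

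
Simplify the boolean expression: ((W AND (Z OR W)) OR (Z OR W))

By absorption (E OR (E AND v) = E):
= (Z OR W)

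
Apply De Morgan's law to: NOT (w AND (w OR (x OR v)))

NOT w OR NOT (w OR (x OR v))
De Morgan's: NOT(AND of terms) = OR of negations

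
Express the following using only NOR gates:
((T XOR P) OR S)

((((((T NOR P) NOR (T NOR P)) NOR ((T NOR P) NOR (T NOR P))) NOR ((((T NOR T) NOR (P NOR P)) NOR ((T NOR T) NOR (P NOR P))) NOR (((T NOR T) NOR (P NOR P)) NOR ((T NOR T) NOR (P NOR P))))) NOR S) NOR (((((T NOR P) NOR (T NOR P)) NOR ((T NOR P) NOR (T NOR P))) NOR ((((T NOR T) NOR (P NOR P)) NOR ((T NOR T) NOR (P NOR P))) NOR (((T NOR T) NOR (P NOR P)) NOR ((T NOR T) NOR (P NOR P))))) NOR S))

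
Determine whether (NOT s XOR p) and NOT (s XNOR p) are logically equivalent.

No. Counterexample: with p=0, s=0, Expression 1 = 1 but Expression 2 = 0.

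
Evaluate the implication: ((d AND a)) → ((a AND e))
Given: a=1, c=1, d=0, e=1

Antecedent ((d AND a)) = 0; consequent ((a AND e)) = 1.
0 → 1 = 1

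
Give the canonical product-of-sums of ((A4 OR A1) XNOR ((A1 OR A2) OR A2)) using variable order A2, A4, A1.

ΠM(2, 4) = (A2 OR NOT A4 OR A1) AND (NOT A2 OR A4 OR A1)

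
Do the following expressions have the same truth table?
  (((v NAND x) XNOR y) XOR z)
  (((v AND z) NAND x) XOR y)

No. Counterexample: with y=0, v=0, z=0, x=0, Expression 1 = 0 but Expression 2 = 1.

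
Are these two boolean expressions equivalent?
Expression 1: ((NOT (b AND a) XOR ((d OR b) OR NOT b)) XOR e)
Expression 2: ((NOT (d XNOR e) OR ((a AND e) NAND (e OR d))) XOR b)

No. Counterexample: with d=0, a=0, e=0, b=0, Expression 1 = 0 but Expression 2 = 1.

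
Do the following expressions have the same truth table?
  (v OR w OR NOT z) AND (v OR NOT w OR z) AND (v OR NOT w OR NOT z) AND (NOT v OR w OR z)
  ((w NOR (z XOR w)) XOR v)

Yes, they are equivalent — the two output columns agree on all 8 assignments:
v | w | z | Expression 1 | Expression 2
---------------------------------------
0 | 0 | 0 | 1 | 1
0 | 0 | 1 | 0 | 0
0 | 1 | 0 | 0 | 0
0 | 1 | 1 | 0 | 0
1 | 0 | 0 | 0 | 0
1 | 0 | 1 | 1 | 1
1 | 1 | 0 | 1 | 1
1 | 1 | 1 | 1 | 1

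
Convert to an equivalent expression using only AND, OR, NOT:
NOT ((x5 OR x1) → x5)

(x5 OR x1) AND NOT x5
(Negated implication: NOT(A → B) = A AND NOT B)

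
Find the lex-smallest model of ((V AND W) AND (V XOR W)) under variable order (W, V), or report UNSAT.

UNSATISFIABLE - no assignment makes this expression true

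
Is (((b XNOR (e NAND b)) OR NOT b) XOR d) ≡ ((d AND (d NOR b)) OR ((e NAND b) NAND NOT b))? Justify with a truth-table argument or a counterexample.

No. Counterexample: with b=0, d=0, e=0, Expression 1 = 1 but Expression 2 = 0.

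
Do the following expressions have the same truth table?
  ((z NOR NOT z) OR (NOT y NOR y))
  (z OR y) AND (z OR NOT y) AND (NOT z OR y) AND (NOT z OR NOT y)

Yes, they are equivalent — the two output columns agree on all 4 assignments:
z | y | Expression 1 | Expression 2
-----------------------------------
0 | 0 | 0 | 0
0 | 1 | 0 | 0
1 | 0 | 0 | 0
1 | 1 | 0 | 0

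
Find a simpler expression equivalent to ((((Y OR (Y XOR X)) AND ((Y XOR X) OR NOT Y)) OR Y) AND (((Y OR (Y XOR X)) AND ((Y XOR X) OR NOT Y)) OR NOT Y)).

By distribution ((E OR v) AND (E OR NOT v) = E) then distribution ((E OR v) AND (E OR NOT v) = E):
= (Y XOR X)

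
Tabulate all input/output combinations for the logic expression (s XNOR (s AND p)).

p | s | Output
--------------
0 | 0 | 1
0 | 1 | 0
1 | 0 | 1
1 | 1 | 1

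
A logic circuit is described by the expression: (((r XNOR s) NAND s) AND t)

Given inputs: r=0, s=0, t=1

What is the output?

Substituting: (((0 XNOR 0) NAND 0) AND 1)
= 1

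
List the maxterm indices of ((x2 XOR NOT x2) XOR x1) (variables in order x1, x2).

ΠM(2, 3) = (NOT x1 OR x2) AND (NOT x1 OR NOT x2)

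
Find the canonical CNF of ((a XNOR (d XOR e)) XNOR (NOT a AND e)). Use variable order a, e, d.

(a OR e OR d) AND (a OR NOT e OR d) AND (NOT a OR e OR NOT d) AND (NOT a OR NOT e OR d)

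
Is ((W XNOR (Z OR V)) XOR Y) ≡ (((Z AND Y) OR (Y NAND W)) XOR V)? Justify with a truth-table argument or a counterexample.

No. Counterexample: with W=0, Y=0, Z=1, V=0, Expression 1 = 0 but Expression 2 = 1.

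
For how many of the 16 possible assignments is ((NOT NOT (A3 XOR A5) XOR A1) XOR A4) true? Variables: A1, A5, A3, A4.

Satisfying assignments: (0,0,0,1), (0,0,1,0), (0,1,0,0), (0,1,1,1), (1,0,0,0), (1,0,1,1), (1,1,0,1), (1,1,1,0)
Count: 8 out of 16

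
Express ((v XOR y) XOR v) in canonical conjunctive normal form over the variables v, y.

(v OR y) AND (NOT v OR y)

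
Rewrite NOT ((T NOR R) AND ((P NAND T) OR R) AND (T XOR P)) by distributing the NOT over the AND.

NOT (T NOR R) OR NOT ((P NAND T) OR R) OR NOT (T XOR P)
De Morgan's: NOT(AND of terms) = OR of negations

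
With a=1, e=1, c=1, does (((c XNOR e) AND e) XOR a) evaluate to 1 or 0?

Substituting: (((1 XNOR 1) AND 1) XOR 1)
= 0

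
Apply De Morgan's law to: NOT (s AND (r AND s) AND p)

NOT s OR NOT (r AND s) OR NOT p
De Morgan's: NOT(AND of terms) = OR of negations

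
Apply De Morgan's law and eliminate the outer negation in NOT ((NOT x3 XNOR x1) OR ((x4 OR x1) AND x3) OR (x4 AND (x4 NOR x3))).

NOT (NOT x3 XNOR x1) AND NOT ((x4 OR x1) AND x3) AND NOT (x4 AND (x4 NOR x3))
De Morgan's: NOT(OR of terms) = AND of negations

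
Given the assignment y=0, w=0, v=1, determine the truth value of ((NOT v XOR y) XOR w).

Substituting: ((NOT 1 XOR 0) XOR 0)
= 0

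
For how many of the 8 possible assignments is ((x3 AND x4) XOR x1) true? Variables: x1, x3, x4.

Satisfying assignments: (0,1,1), (1,0,0), (1,0,1), (1,1,0)
Count: 4 out of 8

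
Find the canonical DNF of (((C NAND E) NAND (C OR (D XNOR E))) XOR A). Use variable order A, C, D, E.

(NOT A AND NOT C AND NOT D AND E) OR (NOT A AND NOT C AND D AND NOT E) OR (NOT A AND C AND NOT D AND E) OR (NOT A AND C AND D AND E) OR (A AND NOT C AND NOT D AND NOT E) OR (A AND NOT C AND D AND E) OR (A AND C AND NOT D AND NOT E) OR (A AND C AND D AND NOT E)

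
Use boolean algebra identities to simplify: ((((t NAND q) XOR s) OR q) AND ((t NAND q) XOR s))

By absorption (E AND (E OR v) = E):
= ((t NAND q) XOR s)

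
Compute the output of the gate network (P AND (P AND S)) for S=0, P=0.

Substituting: (0 AND (0 AND 0))
= 0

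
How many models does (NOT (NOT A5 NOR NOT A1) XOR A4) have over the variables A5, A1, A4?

Satisfying assignments: (0,0,0), (0,1,0), (1,0,0), (1,1,1)
Count: 4 out of 8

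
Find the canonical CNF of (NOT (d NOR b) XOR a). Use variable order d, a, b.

(d OR a OR b) AND (d OR NOT a OR NOT b) AND (NOT d OR NOT a OR b) AND (NOT d OR NOT a OR NOT b)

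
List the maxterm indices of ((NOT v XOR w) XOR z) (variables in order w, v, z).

ΠM(1, 2, 4, 7) = (w OR v OR NOT z) AND (w OR NOT v OR z) AND (NOT w OR v OR z) AND (NOT w OR NOT v OR NOT z)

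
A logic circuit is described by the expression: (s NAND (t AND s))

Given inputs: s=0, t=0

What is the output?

Substituting: (0 NAND (0 AND 0))
= 1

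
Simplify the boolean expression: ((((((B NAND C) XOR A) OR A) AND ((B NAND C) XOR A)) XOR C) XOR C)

By XOR self-cancellation ((E XOR v) XOR v = E) then absorption (E AND (E OR v) = E):
= ((B NAND C) XOR A)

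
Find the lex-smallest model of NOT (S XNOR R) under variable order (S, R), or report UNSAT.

S=0, R=1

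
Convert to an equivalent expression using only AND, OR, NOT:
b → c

NOT b OR c
(Implication elimination: A → B = NOT A OR B)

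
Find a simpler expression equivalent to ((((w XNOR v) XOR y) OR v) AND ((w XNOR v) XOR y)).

By absorption (E AND (E OR v) = E):
= ((w XNOR v) XOR y)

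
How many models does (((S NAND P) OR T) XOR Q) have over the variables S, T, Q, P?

Satisfying assignments: (0,0,0,0), (0,0,0,1), (0,1,0,0), (0,1,0,1), (1,0,0,0), (1,0,1,1), (1,1,0,0), (1,1,0,1)
Count: 8 out of 16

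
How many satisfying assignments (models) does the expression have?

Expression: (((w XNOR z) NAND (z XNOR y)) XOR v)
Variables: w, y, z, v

Satisfying assignments: (0,0,0,1), (0,0,1,0), (0,1,0,0), (0,1,1,0), (1,0,0,0), (1,0,1,0), (1,1,0,0), (1,1,1,1)
Count: 8 out of 16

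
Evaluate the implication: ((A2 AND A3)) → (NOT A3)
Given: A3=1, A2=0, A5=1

Antecedent ((A2 AND A3)) = 0; consequent (NOT A3) = 0.
0 → 0 = 1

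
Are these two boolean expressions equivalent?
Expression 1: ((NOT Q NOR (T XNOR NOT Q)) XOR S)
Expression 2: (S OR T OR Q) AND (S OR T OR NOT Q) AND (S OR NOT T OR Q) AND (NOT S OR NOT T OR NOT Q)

Yes, they are equivalent — the two output columns agree on all 8 assignments:
S | T | Q | Expression 1 | Expression 2
---------------------------------------
0 | 0 | 0 | 0 | 0
0 | 0 | 1 | 0 | 0
0 | 1 | 0 | 0 | 0
0 | 1 | 1 | 1 | 1
1 | 0 | 0 | 1 | 1
1 | 0 | 1 | 1 | 1
1 | 1 | 0 | 1 | 1
1 | 1 | 1 | 0 | 0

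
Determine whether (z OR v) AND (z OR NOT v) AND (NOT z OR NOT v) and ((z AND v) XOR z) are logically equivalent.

Yes, they are equivalent — the two output columns agree on all 4 assignments:
z | v | Expression 1 | Expression 2
-----------------------------------
0 | 0 | 0 | 0
0 | 1 | 0 | 0
1 | 0 | 1 | 1
1 | 1 | 0 | 0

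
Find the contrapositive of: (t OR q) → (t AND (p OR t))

Contrapositive: NOT (t AND (p OR t)) → NOT (t OR q)
Note: A statement and its contrapositive are logically equivalent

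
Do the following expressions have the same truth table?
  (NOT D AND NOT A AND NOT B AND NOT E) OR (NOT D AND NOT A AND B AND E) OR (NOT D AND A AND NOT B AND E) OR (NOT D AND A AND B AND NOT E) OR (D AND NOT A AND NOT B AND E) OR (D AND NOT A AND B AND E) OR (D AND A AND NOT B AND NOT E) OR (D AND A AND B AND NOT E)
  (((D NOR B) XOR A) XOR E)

Yes, they are equivalent — the two output columns agree on all 16 assignments:
D | A | B | E | Expression 1 | Expression 2
-------------------------------------------
0 | 0 | 0 | 0 | 1 | 1
0 | 0 | 0 | 1 | 0 | 0
0 | 0 | 1 | 0 | 0 | 0
0 | 0 | 1 | 1 | 1 | 1
0 | 1 | 0 | 0 | 0 | 0
0 | 1 | 0 | 1 | 1 | 1
0 | 1 | 1 | 0 | 1 | 1
0 | 1 | 1 | 1 | 0 | 0
1 | 0 | 0 | 0 | 0 | 0
1 | 0 | 0 | 1 | 1 | 1
1 | 0 | 1 | 0 | 0 | 0
1 | 0 | 1 | 1 | 1 | 1
1 | 1 | 0 | 0 | 1 | 1
1 | 1 | 0 | 1 | 0 | 0
1 | 1 | 1 | 0 | 1 | 1
1 | 1 | 1 | 1 | 0 | 0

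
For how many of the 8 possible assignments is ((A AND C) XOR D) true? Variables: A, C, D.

Satisfying assignments: (0,0,1), (0,1,1), (1,0,1), (1,1,0)
Count: 4 out of 8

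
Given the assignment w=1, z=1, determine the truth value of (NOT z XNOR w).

Substituting: (NOT 1 XNOR 1)
= 0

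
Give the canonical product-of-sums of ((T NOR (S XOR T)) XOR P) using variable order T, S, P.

ΠM(1, 2, 4, 6) = (T OR S OR NOT P) AND (T OR NOT S OR P) AND (NOT T OR S OR P) AND (NOT T OR NOT S OR P)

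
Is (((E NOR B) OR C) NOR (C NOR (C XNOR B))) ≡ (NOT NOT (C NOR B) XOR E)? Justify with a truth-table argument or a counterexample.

No. Counterexample: with C=0, B=0, E=0, Expression 1 = 0 but Expression 2 = 1.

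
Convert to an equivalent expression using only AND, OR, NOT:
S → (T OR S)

NOT S OR (T OR S)
(Implication elimination: A → B = NOT A OR B)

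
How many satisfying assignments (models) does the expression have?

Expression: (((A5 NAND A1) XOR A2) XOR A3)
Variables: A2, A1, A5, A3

Satisfying assignments: (0,0,0,0), (0,0,1,0), (0,1,0,0), (0,1,1,1), (1,0,0,1), (1,0,1,1), (1,1,0,1), (1,1,1,0)
Count: 8 out of 16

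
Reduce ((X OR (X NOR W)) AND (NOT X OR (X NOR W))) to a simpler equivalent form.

By distribution ((E OR v) AND (E OR NOT v) = E):
= (X NOR W)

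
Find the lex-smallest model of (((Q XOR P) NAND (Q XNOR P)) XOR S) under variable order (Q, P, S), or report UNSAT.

Q=0, P=0, S=0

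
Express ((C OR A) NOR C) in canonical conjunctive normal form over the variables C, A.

(C OR NOT A) AND (NOT C OR A) AND (NOT C OR NOT A)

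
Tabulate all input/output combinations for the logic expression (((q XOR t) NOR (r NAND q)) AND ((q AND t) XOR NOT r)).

t | r | q | Output
------------------
0 | 0 | 0 | 0
0 | 0 | 1 | 0
0 | 1 | 0 | 0
0 | 1 | 1 | 0
1 | 0 | 0 | 0
1 | 0 | 1 | 0
1 | 1 | 0 | 0
1 | 1 | 1 | 1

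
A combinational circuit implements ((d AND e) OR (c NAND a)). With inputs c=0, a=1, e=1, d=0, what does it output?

Substituting: ((0 AND 1) OR (0 NAND 1))
= 1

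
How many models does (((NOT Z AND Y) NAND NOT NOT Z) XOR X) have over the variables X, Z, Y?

Satisfying assignments: (0,0,0), (0,0,1), (0,1,0), (0,1,1)
Count: 4 out of 8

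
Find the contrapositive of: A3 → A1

Contrapositive: NOT A1 → NOT A3
Note: A statement and its contrapositive are logically equivalent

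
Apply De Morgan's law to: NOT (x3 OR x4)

NOT x3 AND NOT x4
De Morgan's: NOT(OR of terms) = AND of negations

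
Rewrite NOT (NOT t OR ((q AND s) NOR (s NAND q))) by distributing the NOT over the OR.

t AND NOT ((q AND s) NOR (s NAND q))
De Morgan's: NOT(OR of terms) = AND of negations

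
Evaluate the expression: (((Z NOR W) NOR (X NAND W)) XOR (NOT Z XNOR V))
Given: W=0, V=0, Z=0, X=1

Substituting: (((0 NOR 0) NOR (1 NAND 0)) XOR (NOT 0 XNOR 0))
= 0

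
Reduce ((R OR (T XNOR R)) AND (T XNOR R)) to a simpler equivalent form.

By absorption (E AND (E OR v) = E):
= (T XNOR R)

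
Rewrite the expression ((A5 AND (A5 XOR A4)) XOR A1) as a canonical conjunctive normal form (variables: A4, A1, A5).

(A4 OR A1 OR A5) AND (A4 OR NOT A1 OR NOT A5) AND (NOT A4 OR A1 OR A5) AND (NOT A4 OR A1 OR NOT A5)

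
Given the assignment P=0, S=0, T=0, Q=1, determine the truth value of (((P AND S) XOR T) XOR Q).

Substituting: (((0 AND 0) XOR 0) XOR 1)
= 1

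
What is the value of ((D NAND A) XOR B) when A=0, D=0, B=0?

Substituting: ((0 NAND 0) XOR 0)
= 1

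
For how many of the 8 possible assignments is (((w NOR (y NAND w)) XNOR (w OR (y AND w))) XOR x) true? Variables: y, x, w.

Satisfying assignments: (0,0,0), (0,1,1), (1,0,0), (1,1,1)
Count: 4 out of 8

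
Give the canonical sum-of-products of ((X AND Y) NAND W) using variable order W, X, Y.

Σm(0, 1, 2, 3, 4, 5, 6) = (NOT W AND NOT X AND NOT Y) OR (NOT W AND NOT X AND Y) OR (NOT W AND X AND NOT Y) OR (NOT W AND X AND Y) OR (W AND NOT X AND NOT Y) OR (W AND NOT X AND Y) OR (W AND X AND NOT Y)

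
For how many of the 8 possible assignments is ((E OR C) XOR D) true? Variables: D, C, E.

Satisfying assignments: (0,0,1), (0,1,0), (0,1,1), (1,0,0)
Count: 4 out of 8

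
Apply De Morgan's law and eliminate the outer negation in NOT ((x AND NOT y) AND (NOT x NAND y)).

NOT (x AND NOT y) OR NOT (NOT x NAND y)
De Morgan's: NOT(AND of terms) = OR of negations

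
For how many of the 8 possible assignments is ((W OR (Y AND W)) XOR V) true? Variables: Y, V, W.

Satisfying assignments: (0,0,1), (0,1,0), (1,0,1), (1,1,0)
Count: 4 out of 8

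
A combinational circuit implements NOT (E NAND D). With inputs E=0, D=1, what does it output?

Substituting: NOT (0 NAND 1)
= 0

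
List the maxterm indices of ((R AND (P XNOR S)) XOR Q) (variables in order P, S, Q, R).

ΠM(0, 3, 4, 5, 8, 9, 12, 15) = (P OR S OR Q OR R) AND (P OR S OR NOT Q OR NOT R) AND (P OR NOT S OR Q OR R) AND (P OR NOT S OR Q OR NOT R) AND (NOT P OR S OR Q OR R) AND (NOT P OR S OR Q OR NOT R) AND (NOT P OR NOT S OR Q OR R) AND (NOT P OR NOT S OR NOT Q OR NOT R)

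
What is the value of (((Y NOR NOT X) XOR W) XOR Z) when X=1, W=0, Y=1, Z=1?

Substituting: (((1 NOR NOT 1) XOR 0) XOR 1)
= 1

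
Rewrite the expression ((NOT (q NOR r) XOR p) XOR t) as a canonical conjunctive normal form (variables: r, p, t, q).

(r OR p OR t OR q) AND (r OR p OR NOT t OR NOT q) AND (r OR NOT p OR t OR NOT q) AND (r OR NOT p OR NOT t OR q) AND (NOT r OR p OR NOT t OR q) AND (NOT r OR p OR NOT t OR NOT q) AND (NOT r OR NOT p OR t OR q) AND (NOT r OR NOT p OR t OR NOT q)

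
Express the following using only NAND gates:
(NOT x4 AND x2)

(((x4 NAND x4) NAND x2) NAND ((x4 NAND x4) NAND x2))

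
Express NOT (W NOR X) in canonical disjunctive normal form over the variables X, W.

(NOT X AND W) OR (X AND NOT W) OR (X AND W)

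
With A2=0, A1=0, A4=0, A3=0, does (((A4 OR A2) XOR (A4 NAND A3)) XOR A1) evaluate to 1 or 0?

Substituting: (((0 OR 0) XOR (0 NAND 0)) XOR 0)
= 1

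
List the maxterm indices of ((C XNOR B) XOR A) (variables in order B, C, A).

ΠM(1, 2, 4, 7) = (B OR C OR NOT A) AND (B OR NOT C OR A) AND (NOT B OR C OR A) AND (NOT B OR NOT C OR NOT A)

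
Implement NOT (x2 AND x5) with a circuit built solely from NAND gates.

(((x2 NAND x5) NAND (x2 NAND x5)) NAND ((x2 NAND x5) NAND (x2 NAND x5)))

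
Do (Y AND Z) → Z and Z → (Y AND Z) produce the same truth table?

No, Converse is not equivalent to original (counterexample: Y=0, Z=1)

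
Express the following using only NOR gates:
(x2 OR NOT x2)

((x2 NOR (x2 NOR x2)) NOR (x2 NOR (x2 NOR x2)))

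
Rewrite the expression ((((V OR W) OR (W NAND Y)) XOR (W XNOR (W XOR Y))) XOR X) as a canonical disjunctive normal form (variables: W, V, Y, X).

(NOT W AND NOT V AND NOT Y AND X) OR (NOT W AND NOT V AND Y AND NOT X) OR (NOT W AND V AND NOT Y AND X) OR (NOT W AND V AND Y AND NOT X) OR (W AND NOT V AND NOT Y AND X) OR (W AND NOT V AND Y AND NOT X) OR (W AND V AND NOT Y AND X) OR (W AND V AND Y AND NOT X)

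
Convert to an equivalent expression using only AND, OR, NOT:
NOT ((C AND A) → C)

(C AND A) AND NOT C
(Negated implication: NOT(A → B) = A AND NOT B)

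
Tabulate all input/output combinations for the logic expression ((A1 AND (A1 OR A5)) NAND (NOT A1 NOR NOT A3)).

A5 | A3 | A1 | Output
---------------------
0 | 0 | 0 | 1
0 | 0 | 1 | 1
0 | 1 | 0 | 1
0 | 1 | 1 | 0
1 | 0 | 0 | 1
1 | 0 | 1 | 1
1 | 1 | 0 | 1
1 | 1 | 1 | 0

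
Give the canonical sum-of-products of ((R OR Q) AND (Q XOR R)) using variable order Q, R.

Σm(1, 2) = (NOT Q AND R) OR (Q AND NOT R)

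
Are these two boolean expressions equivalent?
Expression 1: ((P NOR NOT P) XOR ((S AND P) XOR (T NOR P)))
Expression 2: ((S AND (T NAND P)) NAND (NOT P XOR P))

No. Counterexample: with T=0, S=0, P=1, Expression 1 = 0 but Expression 2 = 1.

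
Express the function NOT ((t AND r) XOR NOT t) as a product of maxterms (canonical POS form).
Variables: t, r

ΠM(0, 1, 3) = (t OR r) AND (t OR NOT r) AND (NOT t OR NOT r)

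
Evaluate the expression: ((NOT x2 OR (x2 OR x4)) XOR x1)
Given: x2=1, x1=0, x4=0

Substituting: ((NOT 1 OR (1 OR 0)) XOR 0)
= 1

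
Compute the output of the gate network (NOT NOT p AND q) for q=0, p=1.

Substituting: (NOT NOT 1 AND 0)
= 0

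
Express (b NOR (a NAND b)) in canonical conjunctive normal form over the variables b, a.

(b OR a) AND (b OR NOT a) AND (NOT b OR a) AND (NOT b OR NOT a)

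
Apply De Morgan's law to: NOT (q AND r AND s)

NOT q OR NOT r OR NOT s
De Morgan's: NOT(AND of terms) = OR of negations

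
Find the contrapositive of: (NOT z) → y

Contrapositive: NOT y → z
Note: A statement and its contrapositive are logically equivalent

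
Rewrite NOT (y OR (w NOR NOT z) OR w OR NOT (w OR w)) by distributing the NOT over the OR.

NOT y AND NOT (w NOR NOT z) AND NOT w AND (w OR w)
De Morgan's: NOT(OR of terms) = AND of negations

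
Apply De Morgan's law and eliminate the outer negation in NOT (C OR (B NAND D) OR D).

NOT C AND NOT (B NAND D) AND NOT D
De Morgan's: NOT(OR of terms) = AND of negations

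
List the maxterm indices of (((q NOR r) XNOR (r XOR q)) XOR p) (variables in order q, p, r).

ΠM(0, 1, 4, 7) = (q OR p OR r) AND (q OR p OR NOT r) AND (NOT q OR p OR r) AND (NOT q OR NOT p OR NOT r)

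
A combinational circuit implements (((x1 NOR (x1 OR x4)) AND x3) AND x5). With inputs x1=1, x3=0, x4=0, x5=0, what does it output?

Substituting: (((1 NOR (1 OR 0)) AND 0) AND 0)
= 0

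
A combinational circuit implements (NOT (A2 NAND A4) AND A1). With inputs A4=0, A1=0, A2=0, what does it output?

Substituting: (NOT (0 NAND 0) AND 0)
= 0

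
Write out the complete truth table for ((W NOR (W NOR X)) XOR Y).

X | Y | W | Output
------------------
0 | 0 | 0 | 0
0 | 0 | 1 | 0
0 | 1 | 0 | 1
0 | 1 | 1 | 1
1 | 0 | 0 | 1
1 | 0 | 1 | 0
1 | 1 | 0 | 0
1 | 1 | 1 | 1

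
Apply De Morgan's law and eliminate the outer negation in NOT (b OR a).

NOT b AND NOT a
De Morgan's: NOT(OR of terms) = AND of negations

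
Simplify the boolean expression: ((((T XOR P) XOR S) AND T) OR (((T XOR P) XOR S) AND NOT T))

By distribution ((E AND v) OR (E AND NOT v) = E):
= ((T XOR P) XOR S)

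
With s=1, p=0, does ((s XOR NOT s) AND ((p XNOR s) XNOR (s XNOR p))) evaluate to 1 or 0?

Substituting: ((1 XOR NOT 1) AND ((0 XNOR 1) XNOR (1 XNOR 0)))
= 1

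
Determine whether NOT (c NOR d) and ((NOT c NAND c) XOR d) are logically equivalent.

No. Counterexample: with d=0, c=0, Expression 1 = 0 but Expression 2 = 1.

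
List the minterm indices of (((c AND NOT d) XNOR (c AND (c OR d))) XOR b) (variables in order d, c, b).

Σm(0, 2, 4, 7) = (NOT d AND NOT c AND NOT b) OR (NOT d AND c AND NOT b) OR (d AND NOT c AND NOT b) OR (d AND c AND b)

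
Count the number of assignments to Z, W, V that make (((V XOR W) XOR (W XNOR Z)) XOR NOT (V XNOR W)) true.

Satisfying assignments: (0,0,0), (0,0,1), (1,1,0), (1,1,1)
Count: 4 out of 8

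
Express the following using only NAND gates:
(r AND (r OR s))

((r NAND ((r NAND r) NAND (s NAND s))) NAND (r NAND ((r NAND r) NAND (s NAND s))))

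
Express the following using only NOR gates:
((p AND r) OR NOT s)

((((p NOR p) NOR (r NOR r)) NOR (s NOR s)) NOR (((p NOR p) NOR (r NOR r)) NOR (s NOR s)))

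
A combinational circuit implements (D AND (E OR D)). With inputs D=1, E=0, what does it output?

Substituting: (1 AND (0 OR 1))
= 1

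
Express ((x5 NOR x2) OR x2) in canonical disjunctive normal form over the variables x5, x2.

(NOT x5 AND NOT x2) OR (NOT x5 AND x2) OR (x5 AND x2)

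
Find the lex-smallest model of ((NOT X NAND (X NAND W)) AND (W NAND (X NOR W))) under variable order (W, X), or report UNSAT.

W=0, X=1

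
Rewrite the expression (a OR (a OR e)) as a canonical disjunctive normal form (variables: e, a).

(NOT e AND a) OR (e AND NOT a) OR (e AND a)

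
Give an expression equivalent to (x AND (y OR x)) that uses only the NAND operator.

((x NAND ((y NAND y) NAND (x NAND x))) NAND (x NAND ((y NAND y) NAND (x NAND x))))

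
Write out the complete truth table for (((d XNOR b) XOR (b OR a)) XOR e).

d | a | b | e | Output
----------------------
0 | 0 | 0 | 0 | 1
0 | 0 | 0 | 1 | 0
0 | 0 | 1 | 0 | 1
0 | 0 | 1 | 1 | 0
0 | 1 | 0 | 0 | 0
0 | 1 | 0 | 1 | 1
0 | 1 | 1 | 0 | 1
0 | 1 | 1 | 1 | 0
1 | 0 | 0 | 0 | 0
1 | 0 | 0 | 1 | 1
1 | 0 | 1 | 0 | 0
1 | 0 | 1 | 1 | 1
1 | 1 | 0 | 0 | 1
1 | 1 | 0 | 1 | 0
1 | 1 | 1 | 0 | 0
1 | 1 | 1 | 1 | 1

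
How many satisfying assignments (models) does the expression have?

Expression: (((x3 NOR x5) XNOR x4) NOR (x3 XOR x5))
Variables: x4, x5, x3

Satisfying assignments: (0,0,0), (1,1,1)
Count: 2 out of 8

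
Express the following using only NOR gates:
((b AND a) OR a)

((((b NOR b) NOR (a NOR a)) NOR a) NOR (((b NOR b) NOR (a NOR a)) NOR a))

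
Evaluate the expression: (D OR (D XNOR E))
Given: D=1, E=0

Substituting: (1 OR (1 XNOR 0))
= 1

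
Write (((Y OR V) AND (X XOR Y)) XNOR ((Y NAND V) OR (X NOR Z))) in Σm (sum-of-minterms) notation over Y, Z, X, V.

Σm(3, 7, 8, 9, 11, 12, 15) = (NOT Y AND NOT Z AND X AND V) OR (NOT Y AND Z AND X AND V) OR (Y AND NOT Z AND NOT X AND NOT V) OR (Y AND NOT Z AND NOT X AND V) OR (Y AND NOT Z AND X AND V) OR (Y AND Z AND NOT X AND NOT V) OR (Y AND Z AND X AND V)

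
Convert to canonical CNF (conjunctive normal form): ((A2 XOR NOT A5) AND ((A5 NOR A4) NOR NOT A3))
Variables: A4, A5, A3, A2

(A4 OR A5 OR A3 OR A2) AND (A4 OR A5 OR A3 OR NOT A2) AND (A4 OR A5 OR NOT A3 OR A2) AND (A4 OR A5 OR NOT A3 OR NOT A2) AND (A4 OR NOT A5 OR A3 OR A2) AND (A4 OR NOT A5 OR A3 OR NOT A2) AND (A4 OR NOT A5 OR NOT A3 OR A2) AND (NOT A4 OR A5 OR A3 OR A2) AND (NOT A4 OR A5 OR A3 OR NOT A2) AND (NOT A4 OR A5 OR NOT A3 OR NOT A2) AND (NOT A4 OR NOT A5 OR A3 OR A2) AND (NOT A4 OR NOT A5 OR A3 OR NOT A2) AND (NOT A4 OR NOT A5 OR NOT A3 OR A2)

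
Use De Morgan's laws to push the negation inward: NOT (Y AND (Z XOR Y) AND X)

NOT Y OR NOT (Z XOR Y) OR NOT X
De Morgan's: NOT(AND of terms) = OR of negations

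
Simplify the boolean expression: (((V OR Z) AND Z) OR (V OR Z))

By absorption (E OR (E AND v) = E):
= (V OR Z)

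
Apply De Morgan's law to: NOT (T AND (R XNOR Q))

NOT T OR NOT (R XNOR Q)
De Morgan's: NOT(AND of terms) = OR of negations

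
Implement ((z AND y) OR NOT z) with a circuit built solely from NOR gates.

((((z NOR z) NOR (y NOR y)) NOR (z NOR z)) NOR (((z NOR z) NOR (y NOR y)) NOR (z NOR z)))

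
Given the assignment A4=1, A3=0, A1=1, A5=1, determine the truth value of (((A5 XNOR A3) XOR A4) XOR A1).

Substituting: (((1 XNOR 0) XOR 1) XOR 1)
= 0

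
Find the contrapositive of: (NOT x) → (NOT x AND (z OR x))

Contrapositive: NOT (NOT x AND (z OR x)) → x
Note: A statement and its contrapositive are logically equivalent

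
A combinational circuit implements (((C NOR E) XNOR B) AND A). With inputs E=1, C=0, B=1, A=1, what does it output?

Substituting: (((0 NOR 1) XNOR 1) AND 1)
= 0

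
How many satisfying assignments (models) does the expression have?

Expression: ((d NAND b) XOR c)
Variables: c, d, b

Satisfying assignments: (0,0,0), (0,0,1), (0,1,0), (1,1,1)
Count: 4 out of 8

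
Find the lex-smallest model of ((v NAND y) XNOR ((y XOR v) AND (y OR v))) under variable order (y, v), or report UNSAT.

y=0, v=1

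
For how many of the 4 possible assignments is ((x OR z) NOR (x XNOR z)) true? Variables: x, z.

No assignment satisfies the expression.
Count: 0 out of 4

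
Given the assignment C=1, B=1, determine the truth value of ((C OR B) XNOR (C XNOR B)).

Substituting: ((1 OR 1) XNOR (1 XNOR 1))
= 1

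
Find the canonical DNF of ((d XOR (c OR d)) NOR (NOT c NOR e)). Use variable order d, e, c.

(NOT d AND NOT e AND NOT c) OR (NOT d AND e AND NOT c) OR (d AND NOT e AND NOT c) OR (d AND e AND NOT c) OR (d AND e AND c)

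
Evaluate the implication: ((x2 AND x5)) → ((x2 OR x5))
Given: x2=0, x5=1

Antecedent ((x2 AND x5)) = 0; consequent ((x2 OR x5)) = 1.
0 → 1 = 1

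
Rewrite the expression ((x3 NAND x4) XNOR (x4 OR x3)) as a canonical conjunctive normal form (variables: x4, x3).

(x4 OR x3) AND (NOT x4 OR NOT x3)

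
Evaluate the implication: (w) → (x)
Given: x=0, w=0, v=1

Antecedent (w) = 0; consequent (x) = 0.
0 → 0 = 1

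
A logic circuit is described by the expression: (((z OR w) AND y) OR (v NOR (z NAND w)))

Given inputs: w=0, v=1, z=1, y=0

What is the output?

Substituting: (((1 OR 0) AND 0) OR (1 NOR (1 NAND 0)))
= 0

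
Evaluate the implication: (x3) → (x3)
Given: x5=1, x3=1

Antecedent (x3) = 1; consequent (x3) = 1.
1 → 1 = 1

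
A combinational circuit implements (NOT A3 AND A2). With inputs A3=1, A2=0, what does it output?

Substituting: (NOT 1 AND 0)
= 0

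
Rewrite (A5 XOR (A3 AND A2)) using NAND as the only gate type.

((A5 NAND (A5 NAND ((A3 NAND A2) NAND (A3 NAND A2)))) NAND (((A3 NAND A2) NAND (A3 NAND A2)) NAND (A5 NAND ((A3 NAND A2) NAND (A3 NAND A2)))))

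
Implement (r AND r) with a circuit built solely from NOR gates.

((r NOR r) NOR (r NOR r))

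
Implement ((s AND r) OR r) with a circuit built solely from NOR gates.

((((s NOR s) NOR (r NOR r)) NOR r) NOR (((s NOR s) NOR (r NOR r)) NOR r))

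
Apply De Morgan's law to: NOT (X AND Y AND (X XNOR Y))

NOT X OR NOT Y OR NOT (X XNOR Y)
De Morgan's: NOT(AND of terms) = OR of negations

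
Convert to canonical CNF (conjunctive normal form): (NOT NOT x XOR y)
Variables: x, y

(x OR y) AND (NOT x OR NOT y)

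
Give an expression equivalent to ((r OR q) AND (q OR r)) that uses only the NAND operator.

((((r NAND r) NAND (q NAND q)) NAND ((q NAND q) NAND (r NAND r))) NAND (((r NAND r) NAND (q NAND q)) NAND ((q NAND q) NAND (r NAND r))))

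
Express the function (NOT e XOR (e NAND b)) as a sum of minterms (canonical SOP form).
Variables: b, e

Σm(1) = (NOT b AND e)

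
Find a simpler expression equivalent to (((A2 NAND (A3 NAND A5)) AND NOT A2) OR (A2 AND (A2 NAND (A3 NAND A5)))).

By distribution ((E AND v) OR (E AND NOT v) = E):
= (A2 NAND (A3 NAND A5))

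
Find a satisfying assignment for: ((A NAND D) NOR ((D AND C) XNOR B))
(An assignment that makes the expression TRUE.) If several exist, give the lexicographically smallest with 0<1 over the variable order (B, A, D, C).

B=0, A=1, D=1, C=1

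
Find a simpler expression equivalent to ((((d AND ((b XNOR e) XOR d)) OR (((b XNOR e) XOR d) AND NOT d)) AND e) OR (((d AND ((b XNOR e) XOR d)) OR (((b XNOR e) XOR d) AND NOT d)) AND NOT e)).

By distribution ((E AND v) OR (E AND NOT v) = E) then distribution ((E AND v) OR (E AND NOT v) = E):
= ((b XNOR e) XOR d)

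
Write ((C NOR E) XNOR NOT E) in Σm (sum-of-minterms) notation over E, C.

Σm(0, 2, 3) = (NOT E AND NOT C) OR (E AND NOT C) OR (E AND C)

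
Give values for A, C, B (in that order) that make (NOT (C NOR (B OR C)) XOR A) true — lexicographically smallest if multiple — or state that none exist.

A=0, C=0, B=1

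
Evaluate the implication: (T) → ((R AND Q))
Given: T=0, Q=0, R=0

Antecedent (T) = 0; consequent ((R AND Q)) = 0.
0 → 0 = 1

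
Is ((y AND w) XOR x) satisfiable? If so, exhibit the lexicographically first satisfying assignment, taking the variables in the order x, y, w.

x=0, y=1, w=1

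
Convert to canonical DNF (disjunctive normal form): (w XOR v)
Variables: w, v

(NOT w AND v) OR (w AND NOT v)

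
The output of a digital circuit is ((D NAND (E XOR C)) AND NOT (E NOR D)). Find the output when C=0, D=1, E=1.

Substituting: ((1 NAND (1 XOR 0)) AND NOT (1 NOR 1))
= 0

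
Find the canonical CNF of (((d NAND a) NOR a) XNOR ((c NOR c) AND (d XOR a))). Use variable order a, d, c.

(a OR NOT d OR c) AND (NOT a OR d OR c)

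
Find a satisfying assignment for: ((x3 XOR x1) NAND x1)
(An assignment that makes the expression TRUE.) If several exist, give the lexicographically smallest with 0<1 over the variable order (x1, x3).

x1=0, x3=0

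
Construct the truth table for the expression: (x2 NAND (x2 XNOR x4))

x4 | x2 | Output
----------------
0 | 0 | 1
0 | 1 | 1
1 | 0 | 1
1 | 1 | 0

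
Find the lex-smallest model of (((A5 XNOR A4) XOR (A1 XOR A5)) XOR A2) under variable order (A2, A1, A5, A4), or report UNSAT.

A2=0, A1=0, A5=0, A4=0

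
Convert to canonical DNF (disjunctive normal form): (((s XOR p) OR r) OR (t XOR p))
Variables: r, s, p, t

(NOT r AND NOT s AND NOT p AND t) OR (NOT r AND NOT s AND p AND NOT t) OR (NOT r AND NOT s AND p AND t) OR (NOT r AND s AND NOT p AND NOT t) OR (NOT r AND s AND NOT p AND t) OR (NOT r AND s AND p AND NOT t) OR (r AND NOT s AND NOT p AND NOT t) OR (r AND NOT s AND NOT p AND t) OR (r AND NOT s AND p AND NOT t) OR (r AND NOT s AND p AND t) OR (r AND s AND NOT p AND NOT t) OR (r AND s AND NOT p AND t) OR (r AND s AND p AND NOT t) OR (r AND s AND p AND t)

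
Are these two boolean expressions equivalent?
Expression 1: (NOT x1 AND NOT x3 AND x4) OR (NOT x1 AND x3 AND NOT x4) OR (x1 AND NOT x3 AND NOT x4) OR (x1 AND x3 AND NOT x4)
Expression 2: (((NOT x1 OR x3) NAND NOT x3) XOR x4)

Yes, they are equivalent — the two output columns agree on all 8 assignments:
x1 | x3 | x4 | Expression 1 | Expression 2
------------------------------------------
0 | 0 | 0 | 0 | 0
0 | 0 | 1 | 1 | 1
0 | 1 | 0 | 1 | 1
0 | 1 | 1 | 0 | 0
1 | 0 | 0 | 1 | 1
1 | 0 | 1 | 0 | 0
1 | 1 | 0 | 1 | 1
1 | 1 | 1 | 0 | 0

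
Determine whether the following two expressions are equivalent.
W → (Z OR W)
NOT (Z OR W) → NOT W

Yes, Contrapositive is always equivalent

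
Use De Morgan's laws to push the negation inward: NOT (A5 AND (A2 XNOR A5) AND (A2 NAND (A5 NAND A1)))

NOT A5 OR NOT (A2 XNOR A5) OR NOT (A2 NAND (A5 NAND A1))
De Morgan's: NOT(AND of terms) = OR of negations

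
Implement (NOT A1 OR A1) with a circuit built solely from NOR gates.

(((A1 NOR A1) NOR A1) NOR ((A1 NOR A1) NOR A1))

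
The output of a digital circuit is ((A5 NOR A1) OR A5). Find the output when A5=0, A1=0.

Substituting: ((0 NOR 0) OR 0)
= 1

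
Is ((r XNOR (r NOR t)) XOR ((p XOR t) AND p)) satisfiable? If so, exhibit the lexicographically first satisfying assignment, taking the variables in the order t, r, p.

t=0, r=0, p=1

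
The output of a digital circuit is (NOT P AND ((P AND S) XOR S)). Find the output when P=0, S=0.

Substituting: (NOT 0 AND ((0 AND 0) XOR 0))
= 0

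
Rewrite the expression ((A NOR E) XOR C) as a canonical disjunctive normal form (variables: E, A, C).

(NOT E AND NOT A AND NOT C) OR (NOT E AND A AND C) OR (E AND NOT A AND C) OR (E AND A AND C)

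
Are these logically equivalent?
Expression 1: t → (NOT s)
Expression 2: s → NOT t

Yes, Contrapositive is always equivalent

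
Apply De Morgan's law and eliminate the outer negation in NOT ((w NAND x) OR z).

NOT (w NAND x) AND NOT z
De Morgan's: NOT(OR of terms) = AND of negations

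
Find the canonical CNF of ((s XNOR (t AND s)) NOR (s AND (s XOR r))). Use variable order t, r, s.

(t OR r OR s) AND (t OR r OR NOT s) AND (t OR NOT r OR s) AND (NOT t OR r OR s) AND (NOT t OR r OR NOT s) AND (NOT t OR NOT r OR s) AND (NOT t OR NOT r OR NOT s)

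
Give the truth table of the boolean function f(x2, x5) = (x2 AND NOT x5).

x2 | x5 | Output
----------------
0 | 0 | 0
0 | 1 | 0
1 | 0 | 1
1 | 1 | 0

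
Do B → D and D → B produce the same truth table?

No, Converse is not equivalent to original (counterexample: B=0, D=1, A=0)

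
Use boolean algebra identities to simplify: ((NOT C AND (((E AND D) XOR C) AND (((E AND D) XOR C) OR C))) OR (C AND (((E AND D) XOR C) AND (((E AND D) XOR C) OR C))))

By distribution ((E AND v) OR (E AND NOT v) = E) then absorption (E AND (E OR v) = E):
= ((E AND D) XOR C)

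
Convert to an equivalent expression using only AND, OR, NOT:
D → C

NOT D OR C
(Implication elimination: A → B = NOT A OR B)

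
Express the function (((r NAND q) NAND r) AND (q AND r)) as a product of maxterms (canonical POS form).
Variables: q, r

ΠM(0, 1, 2) = (q OR r) AND (q OR NOT r) AND (NOT q OR r)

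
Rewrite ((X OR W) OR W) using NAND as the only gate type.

((((X NAND X) NAND (W NAND W)) NAND ((X NAND X) NAND (W NAND W))) NAND (W NAND W))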